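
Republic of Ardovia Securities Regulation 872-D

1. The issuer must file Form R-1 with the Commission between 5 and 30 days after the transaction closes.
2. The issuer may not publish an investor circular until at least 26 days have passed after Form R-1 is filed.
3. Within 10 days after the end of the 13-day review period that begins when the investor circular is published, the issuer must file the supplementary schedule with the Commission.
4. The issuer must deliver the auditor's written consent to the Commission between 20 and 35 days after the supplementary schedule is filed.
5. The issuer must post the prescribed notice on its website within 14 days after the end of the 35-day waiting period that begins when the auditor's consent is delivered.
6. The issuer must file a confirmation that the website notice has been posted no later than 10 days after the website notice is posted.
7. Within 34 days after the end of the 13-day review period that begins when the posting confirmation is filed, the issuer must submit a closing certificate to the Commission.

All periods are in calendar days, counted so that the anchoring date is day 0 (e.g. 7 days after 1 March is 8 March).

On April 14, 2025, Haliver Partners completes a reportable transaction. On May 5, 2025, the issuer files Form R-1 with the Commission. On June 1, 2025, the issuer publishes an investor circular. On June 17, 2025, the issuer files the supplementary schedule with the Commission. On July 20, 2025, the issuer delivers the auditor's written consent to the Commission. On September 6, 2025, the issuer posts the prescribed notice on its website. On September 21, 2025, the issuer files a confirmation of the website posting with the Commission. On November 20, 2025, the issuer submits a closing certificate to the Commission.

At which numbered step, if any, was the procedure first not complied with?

Step 1: the window is 5–30 days after April 14, 2025 (when the transaction closes), so April 19, 2025 through May 14, 2025; May 5, 2025 falls inside that range.
Step 2: the earliest permitted date is 26 days after May 5, 2025 (when Form R-1 is filed), i.e. May 31, 2025; done June 1, 2025, after the minimum wait.
Step 3: 10 days after June 14, 2025 (end of the 13-day review period, which began when the investor circular is published on June 1, 2025) is June 24, 2025; completed June 17, 2025, before the deadline.
Step 4: the window is 20–35 days after June 17, 2025 (when the supplementary schedule is filed), so July 7, 2025 through July 22, 2025; done July 20, 2025, which is between those dates.
Step 5: 14 days after August 24, 2025 (end of the 35-day waiting period, which began when the auditor's consent is delivered on July 20, 2025) is September 7, 2025; completed September 6, 2025, before the deadline.
Step 6: 10 days after September 6, 2025 (when the website notice is posted) is September 16, 2025; September 21, 2025 misses that deadline by 5 days.
The analysis stops there.

Step 6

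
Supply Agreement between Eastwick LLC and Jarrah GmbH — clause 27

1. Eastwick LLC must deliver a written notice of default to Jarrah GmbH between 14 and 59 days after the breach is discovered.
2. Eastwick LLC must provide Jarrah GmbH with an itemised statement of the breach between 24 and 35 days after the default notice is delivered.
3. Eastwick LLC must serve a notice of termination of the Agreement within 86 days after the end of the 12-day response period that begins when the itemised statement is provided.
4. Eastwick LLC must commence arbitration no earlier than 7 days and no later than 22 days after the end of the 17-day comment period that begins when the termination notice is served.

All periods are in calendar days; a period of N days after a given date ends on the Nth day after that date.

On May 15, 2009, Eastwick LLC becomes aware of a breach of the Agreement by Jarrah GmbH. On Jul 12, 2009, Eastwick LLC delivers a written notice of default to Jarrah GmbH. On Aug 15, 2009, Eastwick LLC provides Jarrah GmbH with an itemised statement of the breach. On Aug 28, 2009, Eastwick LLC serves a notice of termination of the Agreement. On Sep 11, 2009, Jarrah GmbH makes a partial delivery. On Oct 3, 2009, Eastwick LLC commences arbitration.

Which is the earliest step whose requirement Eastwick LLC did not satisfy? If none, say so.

Step 1 — 14 and 59 days from May 15, 2009 (when the breach is discovered) are May 29, 2009 and Jul 13, 2009 respectively; Jul 12, 2009 falls inside that range.
Step 2 — 24 and 35 days from Jul 12, 2009 (when the default notice is delivered) are Aug 5, 2009 and Aug 16, 2009 respectively; done Aug 15, 2009, which is between those dates.
Step 3 — counting 86 days from Aug 27, 2009 (end of the 12-day response period, which began when the itemised statement is provided on Aug 15, 2009) gives a deadline of Nov 21, 2009; completed Aug 28, 2009, before the deadline.
Step 4 — 7 and 22 days from Sep 14, 2009 (end of the 17-day comment period, which began when the termination notice is served on Aug 28, 2009) are Sep 21, 2009 and Oct 6, 2009 respectively; Oct 3, 2009 falls inside that range.

None — every step was satisfied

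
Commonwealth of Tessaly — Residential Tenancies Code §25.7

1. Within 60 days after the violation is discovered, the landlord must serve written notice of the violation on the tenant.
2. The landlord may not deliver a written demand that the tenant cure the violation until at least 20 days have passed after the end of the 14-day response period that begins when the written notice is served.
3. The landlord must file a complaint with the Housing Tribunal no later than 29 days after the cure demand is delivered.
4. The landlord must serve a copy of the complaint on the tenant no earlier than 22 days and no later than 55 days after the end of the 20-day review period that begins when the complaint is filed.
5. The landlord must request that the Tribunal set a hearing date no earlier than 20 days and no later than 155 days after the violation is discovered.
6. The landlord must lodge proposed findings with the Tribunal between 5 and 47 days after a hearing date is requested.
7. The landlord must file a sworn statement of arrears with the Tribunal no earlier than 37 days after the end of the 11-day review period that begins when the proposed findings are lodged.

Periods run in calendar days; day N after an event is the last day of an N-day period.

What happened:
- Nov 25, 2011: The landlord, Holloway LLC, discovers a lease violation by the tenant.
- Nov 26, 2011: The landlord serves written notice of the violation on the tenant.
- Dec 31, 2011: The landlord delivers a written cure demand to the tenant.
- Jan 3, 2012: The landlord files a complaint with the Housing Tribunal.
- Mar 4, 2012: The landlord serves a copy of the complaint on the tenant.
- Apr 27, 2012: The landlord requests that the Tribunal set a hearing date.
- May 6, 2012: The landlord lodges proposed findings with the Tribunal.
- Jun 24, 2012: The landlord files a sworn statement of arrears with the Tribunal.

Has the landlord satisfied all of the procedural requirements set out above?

Step 1: 60 days after Nov 25, 2011 (when the violation is discovered) is Jan 24, 2012; completed Nov 26, 2011, before the deadline.
Step 2: the earliest permitted date is 20 days after Dec 10, 2011 (end of the 14-day response period, which began when the written notice is served on Nov 26, 2011), i.e. Dec 30, 2011; done Dec 31, 2011 — permitted.
Step 3: 29 days after Dec 31, 2011 (when the cure demand is delivered) is Jan 29, 2012; Jan 3, 2012 is within that limit.
Step 4: the window is 22–55 days after Jan 23, 2012 (end of the 20-day review period, which began when the complaint is filed on Jan 3, 2012), so Feb 14, 2012 through Mar 18, 2012; done Mar 4, 2012, which is between those dates.
Step 5: the window is 20–155 days after Nov 25, 2011 (when the violation is discovered), so Dec 15, 2011 through Apr 28, 2012; done Apr 27, 2012, which is between those dates.
Step 6: the window is 5–47 days after Apr 27, 2012 (when a hearing date is requested), so May 2, 2012 through Jun 13, 2012; done May 6, 2012 — within the window.
Step 7: the earliest permitted date is 37 days after May 17, 2012 (end of the 11-day review period, which began when the proposed findings are lodged on May 6, 2012), i.e. Jun 23, 2012; Jun 24, 2012 is on or after that date.

Yes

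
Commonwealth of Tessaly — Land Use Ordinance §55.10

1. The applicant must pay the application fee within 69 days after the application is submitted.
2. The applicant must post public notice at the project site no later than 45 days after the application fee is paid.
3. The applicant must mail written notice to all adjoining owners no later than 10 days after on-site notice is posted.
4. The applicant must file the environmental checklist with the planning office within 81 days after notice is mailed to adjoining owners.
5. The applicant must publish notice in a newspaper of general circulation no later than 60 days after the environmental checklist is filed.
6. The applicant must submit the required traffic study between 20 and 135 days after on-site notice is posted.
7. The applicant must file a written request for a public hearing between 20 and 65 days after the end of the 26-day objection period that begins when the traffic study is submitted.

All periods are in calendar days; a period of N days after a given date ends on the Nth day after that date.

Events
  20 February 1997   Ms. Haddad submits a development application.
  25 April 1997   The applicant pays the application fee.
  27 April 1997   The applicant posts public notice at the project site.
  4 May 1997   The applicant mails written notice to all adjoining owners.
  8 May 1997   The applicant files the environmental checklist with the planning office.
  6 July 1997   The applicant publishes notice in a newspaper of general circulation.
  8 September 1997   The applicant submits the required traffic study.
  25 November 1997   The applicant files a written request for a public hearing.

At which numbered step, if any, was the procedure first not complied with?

Step 1 — counting 69 days from 20 February 1997 (when the application is submitted) gives a deadline of 30 April 1997; done 25 April 1997 — timely.
Step 2 — counting 45 days from 25 April 1997 (when the application fee is paid) gives a deadline of 9 June 1997; 27 April 1997 is within that limit.
Step 3 — counting 10 days from 27 April 1997 (when on-site notice is posted) gives a deadline of 7 May 1997; 4 May 1997 is within that limit.
Step 4 — counting 81 days from 4 May 1997 (when notice is mailed to adjoining owners) gives a deadline of 24 July 1997; 8 May 1997 is within that limit.
Step 5 — counting 60 days from 8 May 1997 (when the environmental checklist is filed) gives a deadline of 7 July 1997; completed 6 July 1997, before the deadline.
Step 6 — 20 and 135 days from 27 April 1997 (when on-site notice is posted) are 17 May 1997 and 9 September 1997 respectively; 8 September 1997 falls inside that range.
Step 7 — 20 and 65 days from 4 October 1997 (end of the 26-day objection period, which began when the traffic study is submitted on 8 September 1997) are 24 October 1997 and 8 December 1997 respectively; done 25 November 1997, which is between those dates.

None — every step was satisfied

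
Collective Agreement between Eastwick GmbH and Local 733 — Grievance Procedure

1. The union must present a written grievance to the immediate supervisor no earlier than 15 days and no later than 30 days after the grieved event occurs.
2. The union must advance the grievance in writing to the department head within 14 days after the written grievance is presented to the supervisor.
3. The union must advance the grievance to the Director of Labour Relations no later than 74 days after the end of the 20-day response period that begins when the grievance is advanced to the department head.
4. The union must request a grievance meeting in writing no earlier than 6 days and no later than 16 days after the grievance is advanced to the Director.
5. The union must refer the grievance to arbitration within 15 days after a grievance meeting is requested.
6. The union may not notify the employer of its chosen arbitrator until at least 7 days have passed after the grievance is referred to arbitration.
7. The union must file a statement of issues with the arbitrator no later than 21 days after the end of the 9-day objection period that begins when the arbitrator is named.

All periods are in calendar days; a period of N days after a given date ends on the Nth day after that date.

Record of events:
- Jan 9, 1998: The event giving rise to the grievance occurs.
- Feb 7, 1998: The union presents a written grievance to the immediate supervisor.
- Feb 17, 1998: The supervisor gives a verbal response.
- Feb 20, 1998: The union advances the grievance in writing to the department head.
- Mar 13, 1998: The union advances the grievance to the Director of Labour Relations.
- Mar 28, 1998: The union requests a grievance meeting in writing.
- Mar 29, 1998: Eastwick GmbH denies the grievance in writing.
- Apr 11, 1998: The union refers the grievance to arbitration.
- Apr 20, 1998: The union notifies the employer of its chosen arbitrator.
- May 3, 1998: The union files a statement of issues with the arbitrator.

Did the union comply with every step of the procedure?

(1) the permitted window runs from Jan 9, 1998 + 15 = Jan 24, 1998 to Jan 9, 1998 + 30 = Feb 8, 1998; done Feb 7, 1998, which is between those dates.
(2) due by Feb 7, 1998 + 14 days = Feb 21, 1998; done Feb 20, 1998 — timely.
(3) due by Mar 12, 1998 + 74 days = May 25, 1998; done Mar 13, 1998 — timely.
(4) the permitted window runs from Mar 13, 1998 + 6 = Mar 19, 1998 to Mar 13, 1998 + 16 = Mar 29, 1998; done Mar 28, 1998 — within the window.
(5) due by Mar 28, 1998 + 15 days = Apr 12, 1998; done Apr 11, 1998 — timely.
(6) permitted from Apr 11, 1998 + 7 days = Apr 18, 1998 onward; Apr 20, 1998 is on or after that date.
(7) due by Apr 29, 1998 + 21 days = May 20, 1998; completed May 3, 1998, before the deadline.

Yes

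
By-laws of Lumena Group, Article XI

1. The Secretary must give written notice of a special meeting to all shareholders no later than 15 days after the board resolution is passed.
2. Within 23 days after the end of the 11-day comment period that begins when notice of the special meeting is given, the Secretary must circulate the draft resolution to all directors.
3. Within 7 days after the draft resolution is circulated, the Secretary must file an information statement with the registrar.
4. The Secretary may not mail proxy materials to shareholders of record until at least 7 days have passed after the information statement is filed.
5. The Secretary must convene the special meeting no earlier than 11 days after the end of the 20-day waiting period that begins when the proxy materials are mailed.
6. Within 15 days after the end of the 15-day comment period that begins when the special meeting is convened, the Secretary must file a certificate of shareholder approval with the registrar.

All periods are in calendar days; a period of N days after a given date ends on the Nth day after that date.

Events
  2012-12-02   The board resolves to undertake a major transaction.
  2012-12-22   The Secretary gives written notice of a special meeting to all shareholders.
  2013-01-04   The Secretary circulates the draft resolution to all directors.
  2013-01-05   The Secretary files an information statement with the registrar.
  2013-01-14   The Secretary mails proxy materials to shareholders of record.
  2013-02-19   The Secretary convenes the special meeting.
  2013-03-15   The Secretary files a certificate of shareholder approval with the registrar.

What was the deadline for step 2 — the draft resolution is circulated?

2013-01-25

Notice of the special meeting is given on 2012-12-22; the 11-day comment period therefore ends 2013-01-02, and step 2 runs from that date. 23 days after 2013-01-02 is 2013-01-25.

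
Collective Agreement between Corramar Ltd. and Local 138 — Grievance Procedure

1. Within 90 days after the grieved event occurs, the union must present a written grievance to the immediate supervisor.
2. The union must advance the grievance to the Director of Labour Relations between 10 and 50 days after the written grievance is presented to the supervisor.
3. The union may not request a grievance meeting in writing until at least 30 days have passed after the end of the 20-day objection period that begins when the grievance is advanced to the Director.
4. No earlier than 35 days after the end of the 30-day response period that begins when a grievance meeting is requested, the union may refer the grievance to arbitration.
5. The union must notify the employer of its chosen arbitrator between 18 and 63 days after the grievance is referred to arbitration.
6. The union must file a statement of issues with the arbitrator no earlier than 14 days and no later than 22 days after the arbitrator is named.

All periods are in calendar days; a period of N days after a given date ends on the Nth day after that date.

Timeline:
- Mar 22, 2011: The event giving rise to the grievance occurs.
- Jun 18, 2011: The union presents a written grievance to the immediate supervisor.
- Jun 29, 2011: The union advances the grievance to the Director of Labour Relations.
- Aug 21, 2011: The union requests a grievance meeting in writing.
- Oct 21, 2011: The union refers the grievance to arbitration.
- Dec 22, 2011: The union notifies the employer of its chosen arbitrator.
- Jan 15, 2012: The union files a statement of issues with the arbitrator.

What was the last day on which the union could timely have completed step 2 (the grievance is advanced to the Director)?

Aug 7, 2011

Step 2 runs from Jun 18, 2011, when the written grievance is presented to the supervisor. The window is 10–50 days after Jun 18, 2011; it closes on Aug 7, 2011.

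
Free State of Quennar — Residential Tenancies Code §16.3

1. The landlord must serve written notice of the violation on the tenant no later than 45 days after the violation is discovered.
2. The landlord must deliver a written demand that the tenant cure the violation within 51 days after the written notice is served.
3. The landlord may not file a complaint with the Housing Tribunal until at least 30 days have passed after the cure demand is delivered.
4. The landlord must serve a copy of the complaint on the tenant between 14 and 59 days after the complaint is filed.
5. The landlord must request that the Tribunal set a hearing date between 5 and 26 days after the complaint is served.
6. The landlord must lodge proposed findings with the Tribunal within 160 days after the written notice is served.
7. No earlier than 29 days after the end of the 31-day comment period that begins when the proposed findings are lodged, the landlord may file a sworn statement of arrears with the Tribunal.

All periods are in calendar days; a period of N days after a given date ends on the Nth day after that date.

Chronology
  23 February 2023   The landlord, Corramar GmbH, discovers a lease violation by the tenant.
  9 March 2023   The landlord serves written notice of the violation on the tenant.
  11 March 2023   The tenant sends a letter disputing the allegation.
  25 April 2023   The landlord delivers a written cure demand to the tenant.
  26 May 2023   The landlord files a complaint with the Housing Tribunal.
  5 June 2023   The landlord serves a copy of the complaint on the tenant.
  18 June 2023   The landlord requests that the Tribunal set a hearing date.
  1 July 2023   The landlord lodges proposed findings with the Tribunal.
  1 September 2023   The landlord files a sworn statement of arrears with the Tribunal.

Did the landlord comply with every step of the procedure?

No

Step 1: 45 days after 23 February 2023 (when the violation is discovered) is 9 April 2023; completed 9 March 2023, before the deadline.
Step 2: 51 days after 9 March 2023 (when the written notice is served) is 29 April 2023; completed 25 April 2023, before the deadline.
Step 3: the earliest permitted date is 30 days after 25 April 2023 (when the cure demand is delivered), i.e. 25 May 2023; done 26 May 2023, after the minimum wait.
Step 4: the window is 14–59 days after 26 May 2023 (when the complaint is filed), so 9 June 2023 through 24 July 2023; done 5 June 2023 — 4 days before the window opened.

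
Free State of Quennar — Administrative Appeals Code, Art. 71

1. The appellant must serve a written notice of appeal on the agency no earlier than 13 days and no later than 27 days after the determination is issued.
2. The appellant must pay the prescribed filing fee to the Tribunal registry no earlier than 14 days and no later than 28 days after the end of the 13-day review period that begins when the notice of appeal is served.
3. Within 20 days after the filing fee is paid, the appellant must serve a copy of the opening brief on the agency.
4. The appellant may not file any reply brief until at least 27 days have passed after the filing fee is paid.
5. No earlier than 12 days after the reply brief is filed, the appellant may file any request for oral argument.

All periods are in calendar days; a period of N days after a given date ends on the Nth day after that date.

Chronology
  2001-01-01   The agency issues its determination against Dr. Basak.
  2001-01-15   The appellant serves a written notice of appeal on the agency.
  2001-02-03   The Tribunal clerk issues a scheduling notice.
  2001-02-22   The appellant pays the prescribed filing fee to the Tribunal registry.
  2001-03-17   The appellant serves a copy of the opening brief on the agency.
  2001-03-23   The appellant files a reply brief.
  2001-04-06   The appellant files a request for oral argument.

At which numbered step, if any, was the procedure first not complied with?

Step 1 — 13 and 27 days from 2001-01-01 (when the determination is issued) are 2001-01-14 and 2001-01-28 respectively; done 2001-01-15, which is between those dates.
Step 2 — 14 and 28 days from 2001-01-28 (end of the 13-day review period, which began when the notice of appeal is served on 2001-01-15) are 2001-02-11 and 2001-02-25 respectively; 2001-02-22 falls inside that range.
Step 3 — counting 20 days from 2001-02-22 (when the filing fee is paid) gives a deadline of 2001-03-14; 2001-03-17 misses that deadline by 3 days.

Step 3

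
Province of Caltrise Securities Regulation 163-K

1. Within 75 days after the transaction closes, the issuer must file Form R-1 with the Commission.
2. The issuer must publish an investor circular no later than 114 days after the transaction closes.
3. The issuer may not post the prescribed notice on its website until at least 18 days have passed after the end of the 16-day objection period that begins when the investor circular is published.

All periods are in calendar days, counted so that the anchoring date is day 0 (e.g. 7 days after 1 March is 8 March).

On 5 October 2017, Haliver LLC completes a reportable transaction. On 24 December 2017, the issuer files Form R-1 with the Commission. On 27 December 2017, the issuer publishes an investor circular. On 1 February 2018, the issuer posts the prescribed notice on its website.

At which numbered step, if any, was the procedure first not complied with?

Step 1

Step 1 — counting 75 days from 5 October 2017 (when the transaction closes) gives a deadline of 19 December 2017; not done until 24 December 2017, 5 days after the deadline.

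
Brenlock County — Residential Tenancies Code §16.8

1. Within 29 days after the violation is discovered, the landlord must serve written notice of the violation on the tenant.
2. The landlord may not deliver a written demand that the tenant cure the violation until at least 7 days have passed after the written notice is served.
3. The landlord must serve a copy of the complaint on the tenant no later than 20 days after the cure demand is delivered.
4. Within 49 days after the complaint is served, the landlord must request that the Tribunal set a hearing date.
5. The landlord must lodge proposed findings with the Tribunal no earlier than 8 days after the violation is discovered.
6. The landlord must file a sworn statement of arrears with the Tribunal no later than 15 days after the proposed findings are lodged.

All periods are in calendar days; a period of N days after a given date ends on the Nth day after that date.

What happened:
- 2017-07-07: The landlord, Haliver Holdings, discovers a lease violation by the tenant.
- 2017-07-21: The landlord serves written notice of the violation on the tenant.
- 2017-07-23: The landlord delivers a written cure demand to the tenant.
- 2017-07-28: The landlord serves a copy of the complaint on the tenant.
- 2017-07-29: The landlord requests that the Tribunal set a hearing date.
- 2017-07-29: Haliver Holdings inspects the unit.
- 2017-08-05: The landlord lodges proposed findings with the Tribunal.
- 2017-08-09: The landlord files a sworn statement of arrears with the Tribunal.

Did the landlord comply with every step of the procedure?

No

Step 1: 29 days after 2017-07-07 (when the violation is discovered) is 2017-08-05; 2017-07-21 is within that limit.
Step 2: the earliest permitted date is 7 days after 2017-07-21 (when the written notice is served), i.e. 2017-07-28; 2017-07-23 is 5 days before the earliest permitted date.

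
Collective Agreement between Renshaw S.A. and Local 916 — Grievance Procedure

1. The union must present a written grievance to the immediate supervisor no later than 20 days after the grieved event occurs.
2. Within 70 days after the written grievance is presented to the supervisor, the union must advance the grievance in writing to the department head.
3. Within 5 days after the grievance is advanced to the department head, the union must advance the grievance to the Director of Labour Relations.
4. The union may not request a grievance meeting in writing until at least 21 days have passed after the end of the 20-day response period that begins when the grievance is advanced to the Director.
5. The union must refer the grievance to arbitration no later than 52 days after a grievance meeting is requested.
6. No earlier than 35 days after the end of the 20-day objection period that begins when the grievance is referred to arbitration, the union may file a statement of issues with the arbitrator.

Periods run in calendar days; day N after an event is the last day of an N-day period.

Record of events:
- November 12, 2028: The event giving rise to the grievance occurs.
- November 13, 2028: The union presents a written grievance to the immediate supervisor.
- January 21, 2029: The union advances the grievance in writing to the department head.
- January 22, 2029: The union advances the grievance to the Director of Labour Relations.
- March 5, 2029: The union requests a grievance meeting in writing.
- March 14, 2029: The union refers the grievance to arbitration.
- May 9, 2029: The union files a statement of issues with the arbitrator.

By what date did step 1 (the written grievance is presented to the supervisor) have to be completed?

December 2, 2028

Step 1 runs from November 12, 2028, when the grieved event occurs. 20 days after November 12, 2028 is December 2, 2028.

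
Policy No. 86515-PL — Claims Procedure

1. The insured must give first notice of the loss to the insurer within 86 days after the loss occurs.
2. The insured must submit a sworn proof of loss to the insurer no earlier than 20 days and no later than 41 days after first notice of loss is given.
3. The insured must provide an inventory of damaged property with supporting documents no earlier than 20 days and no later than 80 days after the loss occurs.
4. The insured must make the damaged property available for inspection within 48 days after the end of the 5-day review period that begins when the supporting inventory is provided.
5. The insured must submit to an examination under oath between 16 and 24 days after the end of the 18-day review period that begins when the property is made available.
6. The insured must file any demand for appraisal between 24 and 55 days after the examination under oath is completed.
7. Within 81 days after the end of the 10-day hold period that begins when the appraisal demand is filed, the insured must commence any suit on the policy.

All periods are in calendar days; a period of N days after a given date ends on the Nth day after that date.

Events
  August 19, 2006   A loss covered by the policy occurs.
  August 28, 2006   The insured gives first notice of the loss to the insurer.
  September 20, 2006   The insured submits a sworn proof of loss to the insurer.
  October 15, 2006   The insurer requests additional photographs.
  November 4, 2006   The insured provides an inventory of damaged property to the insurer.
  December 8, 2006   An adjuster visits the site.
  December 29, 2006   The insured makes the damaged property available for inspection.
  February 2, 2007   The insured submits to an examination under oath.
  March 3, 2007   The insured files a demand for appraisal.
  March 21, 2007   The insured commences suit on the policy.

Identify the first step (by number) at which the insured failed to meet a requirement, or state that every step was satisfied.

Step 1: 86 days after August 19, 2006 (when the loss occurs) is November 13, 2006; August 28, 2006 is within that limit.
Step 2: the window is 20–41 days after August 28, 2006 (when first notice of loss is given), so September 17, 2006 through October 8, 2006; done September 20, 2006 — within the window.
Step 3: the window is 20–80 days after August 19, 2006 (when the loss occurs), so September 8, 2006 through November 7, 2006; done November 4, 2006, which is between those dates.
Step 4: 48 days after November 9, 2006 (end of the 5-day review period, which began when the supporting inventory is provided on November 4, 2006) is December 27, 2006; not done until December 29, 2006, 2 days after the deadline.

Step 4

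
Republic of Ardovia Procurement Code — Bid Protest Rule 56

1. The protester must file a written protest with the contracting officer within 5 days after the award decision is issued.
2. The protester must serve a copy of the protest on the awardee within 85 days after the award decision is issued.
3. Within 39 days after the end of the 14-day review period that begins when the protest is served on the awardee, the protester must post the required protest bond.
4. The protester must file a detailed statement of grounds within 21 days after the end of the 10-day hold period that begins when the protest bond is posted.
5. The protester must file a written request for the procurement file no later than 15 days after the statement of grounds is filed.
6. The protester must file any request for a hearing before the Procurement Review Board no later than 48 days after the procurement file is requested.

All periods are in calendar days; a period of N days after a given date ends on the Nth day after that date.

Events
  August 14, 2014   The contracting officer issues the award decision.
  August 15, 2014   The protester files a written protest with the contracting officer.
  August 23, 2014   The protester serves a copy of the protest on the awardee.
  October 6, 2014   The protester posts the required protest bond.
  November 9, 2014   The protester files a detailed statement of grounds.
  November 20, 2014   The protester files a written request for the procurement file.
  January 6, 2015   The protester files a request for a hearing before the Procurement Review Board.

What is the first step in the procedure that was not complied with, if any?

Step 4

Step 1: 5 days after August 14, 2014 (when the award decision is issued) is August 19, 2014; August 15, 2014 is within that limit.
Step 2: 85 days after August 14, 2014 (when the award decision is issued) is November 7, 2014; August 23, 2014 is within that limit.
Step 3: 39 days after September 6, 2014 (end of the 14-day review period, which began when the protest is served on the awardee on August 23, 2014) is October 15, 2014; completed October 6, 2014, before the deadline.
Step 4: 21 days after October 16, 2014 (end of the 10-day hold period, which began when the protest bond is posted on October 6, 2014) is November 6, 2014; November 9, 2014 misses that deadline by 3 days.
No need to go further; step 4 was not satisfied.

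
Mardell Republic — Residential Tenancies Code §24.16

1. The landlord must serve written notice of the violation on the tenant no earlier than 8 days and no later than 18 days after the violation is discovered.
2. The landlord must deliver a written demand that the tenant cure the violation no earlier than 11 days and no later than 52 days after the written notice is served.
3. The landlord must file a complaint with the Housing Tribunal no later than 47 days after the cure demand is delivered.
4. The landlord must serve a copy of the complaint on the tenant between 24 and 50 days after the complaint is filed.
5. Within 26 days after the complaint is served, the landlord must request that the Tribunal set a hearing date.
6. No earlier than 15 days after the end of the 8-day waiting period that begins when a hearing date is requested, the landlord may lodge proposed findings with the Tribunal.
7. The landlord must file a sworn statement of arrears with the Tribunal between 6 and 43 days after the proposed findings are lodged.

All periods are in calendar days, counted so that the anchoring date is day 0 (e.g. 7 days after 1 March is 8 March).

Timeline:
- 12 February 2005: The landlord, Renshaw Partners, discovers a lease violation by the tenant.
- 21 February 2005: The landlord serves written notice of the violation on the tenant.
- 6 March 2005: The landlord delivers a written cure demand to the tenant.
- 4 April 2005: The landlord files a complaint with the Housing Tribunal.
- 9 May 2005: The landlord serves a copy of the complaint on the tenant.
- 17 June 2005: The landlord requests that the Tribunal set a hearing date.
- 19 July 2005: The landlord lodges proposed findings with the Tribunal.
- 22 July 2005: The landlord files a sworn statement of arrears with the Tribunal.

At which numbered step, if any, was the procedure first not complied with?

Step 5

Step 1 — 8 and 18 days from 12 February 2005 (when the violation is discovered) are 20 February 2005 and 2 March 2005 respectively; 21 February 2005 falls inside that range.
Step 2 — 11 and 52 days from 21 February 2005 (when the written notice is served) are 4 March 2005 and 14 April 2005 respectively; done 6 March 2005, which is between those dates.
Step 3 — counting 47 days from 6 March 2005 (when the cure demand is delivered) gives a deadline of 22 April 2005; completed 4 April 2005, before the deadline.
Step 4 — 24 and 50 days from 4 April 2005 (when the complaint is filed) are 28 April 2005 and 24 May 2005 respectively; done 9 May 2005 — within the window.
Step 5 — counting 26 days from 9 May 2005 (when the complaint is served) gives a deadline of 4 June 2005; not done until 17 June 2005, 13 days after the deadline.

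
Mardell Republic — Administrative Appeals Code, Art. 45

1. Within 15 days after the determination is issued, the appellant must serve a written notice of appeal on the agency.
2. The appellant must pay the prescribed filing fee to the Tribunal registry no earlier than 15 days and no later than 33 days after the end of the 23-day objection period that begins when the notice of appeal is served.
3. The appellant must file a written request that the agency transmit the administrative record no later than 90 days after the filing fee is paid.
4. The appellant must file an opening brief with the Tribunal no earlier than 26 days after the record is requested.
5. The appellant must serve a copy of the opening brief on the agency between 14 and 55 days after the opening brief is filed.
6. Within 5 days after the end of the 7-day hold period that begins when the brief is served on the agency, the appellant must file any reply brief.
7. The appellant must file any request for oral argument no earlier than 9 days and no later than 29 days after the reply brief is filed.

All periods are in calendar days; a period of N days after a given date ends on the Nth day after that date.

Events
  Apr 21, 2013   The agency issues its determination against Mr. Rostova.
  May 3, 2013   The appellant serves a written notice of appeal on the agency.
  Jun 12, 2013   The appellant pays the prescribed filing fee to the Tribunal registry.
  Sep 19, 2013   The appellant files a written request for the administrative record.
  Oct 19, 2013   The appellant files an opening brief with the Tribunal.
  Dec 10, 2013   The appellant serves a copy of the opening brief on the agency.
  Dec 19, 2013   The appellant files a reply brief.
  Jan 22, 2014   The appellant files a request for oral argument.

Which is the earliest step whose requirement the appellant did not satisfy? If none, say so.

Step 1: 15 days after Apr 21, 2013 (when the determination is issued) is May 6, 2013; done May 3, 2013 — timely.
Step 2: the window is 15–33 days after May 26, 2013 (end of the 23-day objection period, which began when the notice of appeal is served on May 3, 2013), so Jun 10, 2013 through Jun 28, 2013; done Jun 12, 2013 — within the window.
Step 3: 90 days after Jun 12, 2013 (when the filing fee is paid) is Sep 10, 2013; Sep 19, 2013 misses that deadline by 9 days.
That is the first point of non-compliance.

Step 3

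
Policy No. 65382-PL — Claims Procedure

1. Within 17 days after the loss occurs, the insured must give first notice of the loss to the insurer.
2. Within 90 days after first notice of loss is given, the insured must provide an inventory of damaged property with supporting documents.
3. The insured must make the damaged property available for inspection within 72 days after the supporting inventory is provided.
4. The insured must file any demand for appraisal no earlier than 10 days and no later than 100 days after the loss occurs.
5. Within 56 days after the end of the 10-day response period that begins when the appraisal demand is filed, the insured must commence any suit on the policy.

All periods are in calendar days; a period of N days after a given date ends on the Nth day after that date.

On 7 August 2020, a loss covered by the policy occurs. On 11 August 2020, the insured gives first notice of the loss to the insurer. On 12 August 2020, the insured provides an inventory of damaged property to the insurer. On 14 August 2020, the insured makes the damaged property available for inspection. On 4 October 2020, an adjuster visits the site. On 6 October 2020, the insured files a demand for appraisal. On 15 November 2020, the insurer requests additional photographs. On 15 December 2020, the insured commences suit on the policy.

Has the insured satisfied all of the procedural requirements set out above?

Step 1 — counting 17 days from 7 August 2020 (when the loss occurs) gives a deadline of 24 August 2020; 11 August 2020 is within that limit.
Step 2 — counting 90 days from 11 August 2020 (when first notice of loss is given) gives a deadline of 9 November 2020; done 12 August 2020 — timely.
Step 3 — counting 72 days from 12 August 2020 (when the supporting inventory is provided) gives a deadline of 23 October 2020; 14 August 2020 is within that limit.
Step 4 — 10 and 100 days from 7 August 2020 (when the loss occurs) are 17 August 2020 and 15 November 2020 respectively; done 6 October 2020 — within the window.
Step 5 — counting 56 days from 16 October 2020 (end of the 10-day response period, which began when the appraisal demand is filed on 6 October 2020) gives a deadline of 11 December 2020; done 15 December 2020 — 4 days late.
That is the first point of non-compliance.

No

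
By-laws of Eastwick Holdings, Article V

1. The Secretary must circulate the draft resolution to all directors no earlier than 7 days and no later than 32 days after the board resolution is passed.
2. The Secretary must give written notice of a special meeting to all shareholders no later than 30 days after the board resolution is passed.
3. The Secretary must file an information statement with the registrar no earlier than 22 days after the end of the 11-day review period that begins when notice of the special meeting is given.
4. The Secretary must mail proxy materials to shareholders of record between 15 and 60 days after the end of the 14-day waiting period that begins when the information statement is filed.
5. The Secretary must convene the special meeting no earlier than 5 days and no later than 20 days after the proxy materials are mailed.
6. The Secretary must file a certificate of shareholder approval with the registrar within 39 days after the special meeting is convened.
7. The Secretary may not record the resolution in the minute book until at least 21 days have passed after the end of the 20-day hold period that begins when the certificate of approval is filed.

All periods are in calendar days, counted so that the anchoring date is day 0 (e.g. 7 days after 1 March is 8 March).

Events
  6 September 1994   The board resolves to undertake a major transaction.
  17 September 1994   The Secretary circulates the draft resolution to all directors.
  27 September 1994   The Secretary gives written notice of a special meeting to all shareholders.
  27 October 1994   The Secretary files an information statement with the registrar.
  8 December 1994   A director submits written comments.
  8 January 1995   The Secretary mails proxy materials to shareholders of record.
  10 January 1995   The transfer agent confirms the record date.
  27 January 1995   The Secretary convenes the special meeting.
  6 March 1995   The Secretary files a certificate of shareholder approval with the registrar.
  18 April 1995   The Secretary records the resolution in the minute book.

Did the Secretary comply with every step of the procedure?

No

(1) the permitted window runs from 6 September 1994 + 7 = 13 September 1994 to 6 September 1994 + 32 = 8 October 1994; 17 September 1994 falls inside that range.
(2) due by 6 September 1994 + 30 days = 6 October 1994; 27 September 1994 is within that limit.
(3) permitted from 8 October 1994 + 22 days = 30 October 1994 onward; 27 October 1994 is 3 days before the earliest permitted date.
The procedure was therefore not followed at step 3.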